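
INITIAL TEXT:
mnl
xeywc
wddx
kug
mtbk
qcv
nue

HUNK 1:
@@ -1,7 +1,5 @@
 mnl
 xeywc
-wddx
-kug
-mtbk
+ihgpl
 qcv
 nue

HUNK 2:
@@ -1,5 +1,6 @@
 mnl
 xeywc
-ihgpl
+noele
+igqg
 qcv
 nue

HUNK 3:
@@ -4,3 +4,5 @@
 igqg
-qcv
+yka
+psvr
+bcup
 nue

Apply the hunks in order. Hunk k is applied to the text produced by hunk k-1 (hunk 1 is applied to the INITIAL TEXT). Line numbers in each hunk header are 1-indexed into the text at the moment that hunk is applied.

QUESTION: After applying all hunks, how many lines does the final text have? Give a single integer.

Hunk 1: at line 1 remove [wddx,kug,mtbk] add [ihgpl] -> 5 lines: mnl xeywc ihgpl qcv nue
Hunk 2: at line 1 remove [ihgpl] add [noele,igqg] -> 6 lines: mnl xeywc noele igqg qcv nue
Hunk 3: at line 4 remove [qcv] add [yka,psvr,bcup] -> 8 lines: mnl xeywc noele igqg yka psvr bcup nue
Final line count: 8

Answer: 8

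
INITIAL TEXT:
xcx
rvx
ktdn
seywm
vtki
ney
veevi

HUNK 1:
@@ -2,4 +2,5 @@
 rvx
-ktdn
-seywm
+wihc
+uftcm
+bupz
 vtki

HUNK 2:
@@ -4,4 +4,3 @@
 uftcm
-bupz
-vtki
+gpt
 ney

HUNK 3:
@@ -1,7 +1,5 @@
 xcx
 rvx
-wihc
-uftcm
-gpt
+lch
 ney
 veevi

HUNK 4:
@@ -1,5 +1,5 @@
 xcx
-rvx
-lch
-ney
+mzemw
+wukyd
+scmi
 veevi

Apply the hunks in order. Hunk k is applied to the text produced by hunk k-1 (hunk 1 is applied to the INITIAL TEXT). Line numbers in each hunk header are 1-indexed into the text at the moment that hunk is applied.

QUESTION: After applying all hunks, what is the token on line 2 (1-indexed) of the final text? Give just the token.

Answer: mzemw

Derivation:
Hunk 1: at line 2 remove [ktdn,seywm] add [wihc,uftcm,bupz] -> 8 lines: xcx rvx wihc uftcm bupz vtki ney veevi
Hunk 2: at line 4 remove [bupz,vtki] add [gpt] -> 7 lines: xcx rvx wihc uftcm gpt ney veevi
Hunk 3: at line 1 remove [wihc,uftcm,gpt] add [lch] -> 5 lines: xcx rvx lch ney veevi
Hunk 4: at line 1 remove [rvx,lch,ney] add [mzemw,wukyd,scmi] -> 5 lines: xcx mzemw wukyd scmi veevi
Final line 2: mzemw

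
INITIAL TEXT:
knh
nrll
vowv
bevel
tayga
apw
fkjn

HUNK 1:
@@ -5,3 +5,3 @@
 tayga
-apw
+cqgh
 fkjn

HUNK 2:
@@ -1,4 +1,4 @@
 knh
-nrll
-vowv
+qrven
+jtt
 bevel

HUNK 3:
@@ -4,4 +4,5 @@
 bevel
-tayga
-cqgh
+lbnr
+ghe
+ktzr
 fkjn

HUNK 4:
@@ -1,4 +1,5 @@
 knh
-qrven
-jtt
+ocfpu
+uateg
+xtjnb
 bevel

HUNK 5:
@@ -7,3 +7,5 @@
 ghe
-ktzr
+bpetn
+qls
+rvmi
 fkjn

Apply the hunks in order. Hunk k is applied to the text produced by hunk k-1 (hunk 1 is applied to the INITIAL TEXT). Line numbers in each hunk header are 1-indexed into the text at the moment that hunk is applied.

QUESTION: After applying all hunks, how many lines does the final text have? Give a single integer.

Answer: 11

Derivation:
Hunk 1: at line 5 remove [apw] add [cqgh] -> 7 lines: knh nrll vowv bevel tayga cqgh fkjn
Hunk 2: at line 1 remove [nrll,vowv] add [qrven,jtt] -> 7 lines: knh qrven jtt bevel tayga cqgh fkjn
Hunk 3: at line 4 remove [tayga,cqgh] add [lbnr,ghe,ktzr] -> 8 lines: knh qrven jtt bevel lbnr ghe ktzr fkjn
Hunk 4: at line 1 remove [qrven,jtt] add [ocfpu,uateg,xtjnb] -> 9 lines: knh ocfpu uateg xtjnb bevel lbnr ghe ktzr fkjn
Hunk 5: at line 7 remove [ktzr] add [bpetn,qls,rvmi] -> 11 lines: knh ocfpu uateg xtjnb bevel lbnr ghe bpetn qls rvmi fkjn
Final line count: 11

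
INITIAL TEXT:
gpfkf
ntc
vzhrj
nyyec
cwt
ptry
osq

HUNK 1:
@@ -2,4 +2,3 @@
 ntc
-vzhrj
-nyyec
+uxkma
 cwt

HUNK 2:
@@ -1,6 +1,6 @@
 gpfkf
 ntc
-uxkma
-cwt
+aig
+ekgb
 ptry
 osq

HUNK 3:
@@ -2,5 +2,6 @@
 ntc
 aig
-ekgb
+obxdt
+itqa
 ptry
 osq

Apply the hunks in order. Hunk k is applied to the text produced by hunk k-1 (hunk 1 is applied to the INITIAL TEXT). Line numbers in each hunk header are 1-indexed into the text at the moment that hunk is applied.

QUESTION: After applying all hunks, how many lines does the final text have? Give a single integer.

Answer: 7

Derivation:
Hunk 1: at line 2 remove [vzhrj,nyyec] add [uxkma] -> 6 lines: gpfkf ntc uxkma cwt ptry osq
Hunk 2: at line 1 remove [uxkma,cwt] add [aig,ekgb] -> 6 lines: gpfkf ntc aig ekgb ptry osq
Hunk 3: at line 2 remove [ekgb] add [obxdt,itqa] -> 7 lines: gpfkf ntc aig obxdt itqa ptry osq
Final line count: 7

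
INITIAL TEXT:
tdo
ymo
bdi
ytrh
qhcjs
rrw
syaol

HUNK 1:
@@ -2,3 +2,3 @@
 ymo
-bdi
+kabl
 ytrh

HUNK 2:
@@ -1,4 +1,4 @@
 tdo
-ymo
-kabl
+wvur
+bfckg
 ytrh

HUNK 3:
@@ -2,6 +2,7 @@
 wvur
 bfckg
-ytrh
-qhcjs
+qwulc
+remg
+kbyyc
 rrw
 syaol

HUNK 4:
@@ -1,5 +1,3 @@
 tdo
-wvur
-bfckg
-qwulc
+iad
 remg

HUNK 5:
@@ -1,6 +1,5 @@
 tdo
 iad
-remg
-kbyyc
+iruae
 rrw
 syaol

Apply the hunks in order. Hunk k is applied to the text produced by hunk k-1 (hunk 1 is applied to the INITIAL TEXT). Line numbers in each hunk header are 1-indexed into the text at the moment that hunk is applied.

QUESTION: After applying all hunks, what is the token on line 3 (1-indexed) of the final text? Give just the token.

Answer: iruae

Derivation:
Hunk 1: at line 2 remove [bdi] add [kabl] -> 7 lines: tdo ymo kabl ytrh qhcjs rrw syaol
Hunk 2: at line 1 remove [ymo,kabl] add [wvur,bfckg] -> 7 lines: tdo wvur bfckg ytrh qhcjs rrw syaol
Hunk 3: at line 2 remove [ytrh,qhcjs] add [qwulc,remg,kbyyc] -> 8 lines: tdo wvur bfckg qwulc remg kbyyc rrw syaol
Hunk 4: at line 1 remove [wvur,bfckg,qwulc] add [iad] -> 6 lines: tdo iad remg kbyyc rrw syaol
Hunk 5: at line 1 remove [remg,kbyyc] add [iruae] -> 5 lines: tdo iad iruae rrw syaol
Final line 3: iruae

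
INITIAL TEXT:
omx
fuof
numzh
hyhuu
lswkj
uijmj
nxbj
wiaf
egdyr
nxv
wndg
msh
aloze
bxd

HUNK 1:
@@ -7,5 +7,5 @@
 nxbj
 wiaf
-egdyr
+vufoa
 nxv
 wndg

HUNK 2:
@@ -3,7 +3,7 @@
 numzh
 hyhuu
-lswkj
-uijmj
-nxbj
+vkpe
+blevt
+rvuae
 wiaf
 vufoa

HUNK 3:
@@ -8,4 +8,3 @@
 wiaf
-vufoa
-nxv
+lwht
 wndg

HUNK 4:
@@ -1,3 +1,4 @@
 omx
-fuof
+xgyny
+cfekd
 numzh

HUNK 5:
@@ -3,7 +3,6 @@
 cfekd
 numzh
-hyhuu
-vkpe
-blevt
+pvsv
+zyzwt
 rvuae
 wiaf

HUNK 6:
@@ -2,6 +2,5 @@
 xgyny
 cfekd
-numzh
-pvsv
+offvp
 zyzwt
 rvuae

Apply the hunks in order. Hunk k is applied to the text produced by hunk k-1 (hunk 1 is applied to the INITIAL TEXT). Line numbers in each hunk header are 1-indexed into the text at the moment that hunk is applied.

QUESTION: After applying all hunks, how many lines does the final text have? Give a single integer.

Answer: 12

Derivation:
Hunk 1: at line 7 remove [egdyr] add [vufoa] -> 14 lines: omx fuof numzh hyhuu lswkj uijmj nxbj wiaf vufoa nxv wndg msh aloze bxd
Hunk 2: at line 3 remove [lswkj,uijmj,nxbj] add [vkpe,blevt,rvuae] -> 14 lines: omx fuof numzh hyhuu vkpe blevt rvuae wiaf vufoa nxv wndg msh aloze bxd
Hunk 3: at line 8 remove [vufoa,nxv] add [lwht] -> 13 lines: omx fuof numzh hyhuu vkpe blevt rvuae wiaf lwht wndg msh aloze bxd
Hunk 4: at line 1 remove [fuof] add [xgyny,cfekd] -> 14 lines: omx xgyny cfekd numzh hyhuu vkpe blevt rvuae wiaf lwht wndg msh aloze bxd
Hunk 5: at line 3 remove [hyhuu,vkpe,blevt] add [pvsv,zyzwt] -> 13 lines: omx xgyny cfekd numzh pvsv zyzwt rvuae wiaf lwht wndg msh aloze bxd
Hunk 6: at line 2 remove [numzh,pvsv] add [offvp] -> 12 lines: omx xgyny cfekd offvp zyzwt rvuae wiaf lwht wndg msh aloze bxd
Final line count: 12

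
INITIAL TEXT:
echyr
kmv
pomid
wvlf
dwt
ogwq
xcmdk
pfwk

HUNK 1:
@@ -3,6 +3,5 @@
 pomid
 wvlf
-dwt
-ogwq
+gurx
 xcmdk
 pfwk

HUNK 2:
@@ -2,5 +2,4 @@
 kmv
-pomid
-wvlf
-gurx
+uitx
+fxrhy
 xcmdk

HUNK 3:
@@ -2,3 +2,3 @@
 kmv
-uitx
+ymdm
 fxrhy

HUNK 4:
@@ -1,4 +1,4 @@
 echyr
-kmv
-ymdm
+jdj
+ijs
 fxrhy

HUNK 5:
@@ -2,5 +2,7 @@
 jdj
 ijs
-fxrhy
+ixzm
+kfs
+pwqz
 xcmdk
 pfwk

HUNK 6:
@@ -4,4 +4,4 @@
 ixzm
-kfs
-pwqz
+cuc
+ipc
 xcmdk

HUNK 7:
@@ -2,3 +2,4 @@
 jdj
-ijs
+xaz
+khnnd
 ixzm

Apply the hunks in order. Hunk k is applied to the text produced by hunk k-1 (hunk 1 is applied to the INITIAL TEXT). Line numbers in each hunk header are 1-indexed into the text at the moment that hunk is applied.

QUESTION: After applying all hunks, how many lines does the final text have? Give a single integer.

Hunk 1: at line 3 remove [dwt,ogwq] add [gurx] -> 7 lines: echyr kmv pomid wvlf gurx xcmdk pfwk
Hunk 2: at line 2 remove [pomid,wvlf,gurx] add [uitx,fxrhy] -> 6 lines: echyr kmv uitx fxrhy xcmdk pfwk
Hunk 3: at line 2 remove [uitx] add [ymdm] -> 6 lines: echyr kmv ymdm fxrhy xcmdk pfwk
Hunk 4: at line 1 remove [kmv,ymdm] add [jdj,ijs] -> 6 lines: echyr jdj ijs fxrhy xcmdk pfwk
Hunk 5: at line 2 remove [fxrhy] add [ixzm,kfs,pwqz] -> 8 lines: echyr jdj ijs ixzm kfs pwqz xcmdk pfwk
Hunk 6: at line 4 remove [kfs,pwqz] add [cuc,ipc] -> 8 lines: echyr jdj ijs ixzm cuc ipc xcmdk pfwk
Hunk 7: at line 2 remove [ijs] add [xaz,khnnd] -> 9 lines: echyr jdj xaz khnnd ixzm cuc ipc xcmdk pfwk
Final line count: 9

Answer: 9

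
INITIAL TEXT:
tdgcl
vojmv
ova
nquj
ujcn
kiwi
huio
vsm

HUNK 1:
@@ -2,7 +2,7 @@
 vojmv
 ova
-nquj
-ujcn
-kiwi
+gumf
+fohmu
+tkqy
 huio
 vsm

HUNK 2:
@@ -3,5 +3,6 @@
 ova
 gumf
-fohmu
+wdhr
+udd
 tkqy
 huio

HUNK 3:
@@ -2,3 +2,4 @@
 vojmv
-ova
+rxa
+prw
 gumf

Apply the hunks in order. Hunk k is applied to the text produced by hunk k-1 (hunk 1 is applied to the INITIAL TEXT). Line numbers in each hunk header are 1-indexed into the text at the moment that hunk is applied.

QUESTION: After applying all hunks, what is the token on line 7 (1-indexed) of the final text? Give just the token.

Hunk 1: at line 2 remove [nquj,ujcn,kiwi] add [gumf,fohmu,tkqy] -> 8 lines: tdgcl vojmv ova gumf fohmu tkqy huio vsm
Hunk 2: at line 3 remove [fohmu] add [wdhr,udd] -> 9 lines: tdgcl vojmv ova gumf wdhr udd tkqy huio vsm
Hunk 3: at line 2 remove [ova] add [rxa,prw] -> 10 lines: tdgcl vojmv rxa prw gumf wdhr udd tkqy huio vsm
Final line 7: udd

Answer: udd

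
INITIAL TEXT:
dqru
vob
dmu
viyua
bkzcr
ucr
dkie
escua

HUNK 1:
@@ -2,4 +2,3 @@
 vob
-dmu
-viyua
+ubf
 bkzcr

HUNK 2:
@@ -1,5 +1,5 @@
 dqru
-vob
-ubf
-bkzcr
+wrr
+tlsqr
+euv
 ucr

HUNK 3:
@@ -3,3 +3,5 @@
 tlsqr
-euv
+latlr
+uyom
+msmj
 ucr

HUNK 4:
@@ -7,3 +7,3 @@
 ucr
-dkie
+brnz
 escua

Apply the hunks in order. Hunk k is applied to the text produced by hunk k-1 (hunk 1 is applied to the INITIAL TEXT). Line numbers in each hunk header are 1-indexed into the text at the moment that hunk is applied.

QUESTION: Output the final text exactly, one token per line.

Hunk 1: at line 2 remove [dmu,viyua] add [ubf] -> 7 lines: dqru vob ubf bkzcr ucr dkie escua
Hunk 2: at line 1 remove [vob,ubf,bkzcr] add [wrr,tlsqr,euv] -> 7 lines: dqru wrr tlsqr euv ucr dkie escua
Hunk 3: at line 3 remove [euv] add [latlr,uyom,msmj] -> 9 lines: dqru wrr tlsqr latlr uyom msmj ucr dkie escua
Hunk 4: at line 7 remove [dkie] add [brnz] -> 9 lines: dqru wrr tlsqr latlr uyom msmj ucr brnz escua

Answer: dqru
wrr
tlsqr
latlr
uyom
msmj
ucr
brnz
escua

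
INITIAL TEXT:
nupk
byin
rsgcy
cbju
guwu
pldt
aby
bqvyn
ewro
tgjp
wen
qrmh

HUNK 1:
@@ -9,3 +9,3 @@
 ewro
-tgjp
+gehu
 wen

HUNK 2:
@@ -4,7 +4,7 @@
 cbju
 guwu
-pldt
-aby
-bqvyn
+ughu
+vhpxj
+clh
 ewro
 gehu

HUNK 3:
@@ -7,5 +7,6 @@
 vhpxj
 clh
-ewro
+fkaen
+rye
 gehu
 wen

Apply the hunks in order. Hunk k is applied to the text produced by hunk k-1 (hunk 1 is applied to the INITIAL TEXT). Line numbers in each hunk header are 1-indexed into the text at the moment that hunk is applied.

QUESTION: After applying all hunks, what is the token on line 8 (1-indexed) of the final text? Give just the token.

Hunk 1: at line 9 remove [tgjp] add [gehu] -> 12 lines: nupk byin rsgcy cbju guwu pldt aby bqvyn ewro gehu wen qrmh
Hunk 2: at line 4 remove [pldt,aby,bqvyn] add [ughu,vhpxj,clh] -> 12 lines: nupk byin rsgcy cbju guwu ughu vhpxj clh ewro gehu wen qrmh
Hunk 3: at line 7 remove [ewro] add [fkaen,rye] -> 13 lines: nupk byin rsgcy cbju guwu ughu vhpxj clh fkaen rye gehu wen qrmh
Final line 8: clh

Answer: clh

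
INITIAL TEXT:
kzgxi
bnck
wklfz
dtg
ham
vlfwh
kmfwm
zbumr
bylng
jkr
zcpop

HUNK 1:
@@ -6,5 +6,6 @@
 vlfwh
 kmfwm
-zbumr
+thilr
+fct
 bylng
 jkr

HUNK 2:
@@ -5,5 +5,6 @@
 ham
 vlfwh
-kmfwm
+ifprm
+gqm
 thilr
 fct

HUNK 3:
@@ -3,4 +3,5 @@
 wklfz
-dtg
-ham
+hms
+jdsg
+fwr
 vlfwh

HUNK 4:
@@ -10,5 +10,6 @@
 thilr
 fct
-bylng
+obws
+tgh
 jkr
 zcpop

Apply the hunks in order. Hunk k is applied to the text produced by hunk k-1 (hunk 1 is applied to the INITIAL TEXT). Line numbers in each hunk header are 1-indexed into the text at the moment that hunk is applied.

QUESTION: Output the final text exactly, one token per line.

Answer: kzgxi
bnck
wklfz
hms
jdsg
fwr
vlfwh
ifprm
gqm
thilr
fct
obws
tgh
jkr
zcpop

Derivation:
Hunk 1: at line 6 remove [zbumr] add [thilr,fct] -> 12 lines: kzgxi bnck wklfz dtg ham vlfwh kmfwm thilr fct bylng jkr zcpop
Hunk 2: at line 5 remove [kmfwm] add [ifprm,gqm] -> 13 lines: kzgxi bnck wklfz dtg ham vlfwh ifprm gqm thilr fct bylng jkr zcpop
Hunk 3: at line 3 remove [dtg,ham] add [hms,jdsg,fwr] -> 14 lines: kzgxi bnck wklfz hms jdsg fwr vlfwh ifprm gqm thilr fct bylng jkr zcpop
Hunk 4: at line 10 remove [bylng] add [obws,tgh] -> 15 lines: kzgxi bnck wklfz hms jdsg fwr vlfwh ifprm gqm thilr fct obws tgh jkr zcpop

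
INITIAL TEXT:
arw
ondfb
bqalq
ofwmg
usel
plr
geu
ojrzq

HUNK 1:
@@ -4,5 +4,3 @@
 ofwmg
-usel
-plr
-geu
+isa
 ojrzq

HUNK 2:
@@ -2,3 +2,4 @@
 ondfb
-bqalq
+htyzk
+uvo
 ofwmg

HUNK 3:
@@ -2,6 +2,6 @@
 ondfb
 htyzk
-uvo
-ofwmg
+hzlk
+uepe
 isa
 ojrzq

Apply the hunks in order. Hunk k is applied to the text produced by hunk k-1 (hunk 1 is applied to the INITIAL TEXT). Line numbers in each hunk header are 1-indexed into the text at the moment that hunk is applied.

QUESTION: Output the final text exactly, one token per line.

Answer: arw
ondfb
htyzk
hzlk
uepe
isa
ojrzq

Derivation:
Hunk 1: at line 4 remove [usel,plr,geu] add [isa] -> 6 lines: arw ondfb bqalq ofwmg isa ojrzq
Hunk 2: at line 2 remove [bqalq] add [htyzk,uvo] -> 7 lines: arw ondfb htyzk uvo ofwmg isa ojrzq
Hunk 3: at line 2 remove [uvo,ofwmg] add [hzlk,uepe] -> 7 lines: arw ondfb htyzk hzlk uepe isa ojrzq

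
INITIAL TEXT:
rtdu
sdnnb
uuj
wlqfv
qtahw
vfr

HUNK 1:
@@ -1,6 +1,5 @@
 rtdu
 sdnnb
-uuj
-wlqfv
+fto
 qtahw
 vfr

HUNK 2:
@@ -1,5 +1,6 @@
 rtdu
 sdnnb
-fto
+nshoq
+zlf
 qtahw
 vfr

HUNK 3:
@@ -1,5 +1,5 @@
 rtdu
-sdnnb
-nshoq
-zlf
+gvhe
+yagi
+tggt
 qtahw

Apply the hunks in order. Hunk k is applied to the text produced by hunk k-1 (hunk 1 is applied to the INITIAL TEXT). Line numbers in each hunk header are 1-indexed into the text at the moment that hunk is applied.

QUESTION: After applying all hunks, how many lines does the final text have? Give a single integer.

Hunk 1: at line 1 remove [uuj,wlqfv] add [fto] -> 5 lines: rtdu sdnnb fto qtahw vfr
Hunk 2: at line 1 remove [fto] add [nshoq,zlf] -> 6 lines: rtdu sdnnb nshoq zlf qtahw vfr
Hunk 3: at line 1 remove [sdnnb,nshoq,zlf] add [gvhe,yagi,tggt] -> 6 lines: rtdu gvhe yagi tggt qtahw vfr
Final line count: 6

Answer: 6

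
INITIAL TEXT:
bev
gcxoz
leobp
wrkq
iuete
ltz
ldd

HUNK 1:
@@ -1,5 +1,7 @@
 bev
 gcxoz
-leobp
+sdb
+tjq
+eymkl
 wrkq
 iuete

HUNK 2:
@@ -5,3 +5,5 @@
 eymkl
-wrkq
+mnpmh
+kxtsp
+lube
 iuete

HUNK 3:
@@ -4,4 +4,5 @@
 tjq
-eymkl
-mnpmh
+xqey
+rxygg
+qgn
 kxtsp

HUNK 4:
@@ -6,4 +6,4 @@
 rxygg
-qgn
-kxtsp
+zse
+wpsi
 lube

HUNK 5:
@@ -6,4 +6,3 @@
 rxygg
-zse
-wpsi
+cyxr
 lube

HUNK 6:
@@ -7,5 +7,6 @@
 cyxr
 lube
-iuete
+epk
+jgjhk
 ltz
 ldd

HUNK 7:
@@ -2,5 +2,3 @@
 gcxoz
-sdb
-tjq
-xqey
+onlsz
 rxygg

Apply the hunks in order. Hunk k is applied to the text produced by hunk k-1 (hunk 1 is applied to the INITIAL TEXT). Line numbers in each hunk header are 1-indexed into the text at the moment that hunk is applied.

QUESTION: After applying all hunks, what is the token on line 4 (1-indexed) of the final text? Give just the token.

Hunk 1: at line 1 remove [leobp] add [sdb,tjq,eymkl] -> 9 lines: bev gcxoz sdb tjq eymkl wrkq iuete ltz ldd
Hunk 2: at line 5 remove [wrkq] add [mnpmh,kxtsp,lube] -> 11 lines: bev gcxoz sdb tjq eymkl mnpmh kxtsp lube iuete ltz ldd
Hunk 3: at line 4 remove [eymkl,mnpmh] add [xqey,rxygg,qgn] -> 12 lines: bev gcxoz sdb tjq xqey rxygg qgn kxtsp lube iuete ltz ldd
Hunk 4: at line 6 remove [qgn,kxtsp] add [zse,wpsi] -> 12 lines: bev gcxoz sdb tjq xqey rxygg zse wpsi lube iuete ltz ldd
Hunk 5: at line 6 remove [zse,wpsi] add [cyxr] -> 11 lines: bev gcxoz sdb tjq xqey rxygg cyxr lube iuete ltz ldd
Hunk 6: at line 7 remove [iuete] add [epk,jgjhk] -> 12 lines: bev gcxoz sdb tjq xqey rxygg cyxr lube epk jgjhk ltz ldd
Hunk 7: at line 2 remove [sdb,tjq,xqey] add [onlsz] -> 10 lines: bev gcxoz onlsz rxygg cyxr lube epk jgjhk ltz ldd
Final line 4: rxygg

Answer: rxygg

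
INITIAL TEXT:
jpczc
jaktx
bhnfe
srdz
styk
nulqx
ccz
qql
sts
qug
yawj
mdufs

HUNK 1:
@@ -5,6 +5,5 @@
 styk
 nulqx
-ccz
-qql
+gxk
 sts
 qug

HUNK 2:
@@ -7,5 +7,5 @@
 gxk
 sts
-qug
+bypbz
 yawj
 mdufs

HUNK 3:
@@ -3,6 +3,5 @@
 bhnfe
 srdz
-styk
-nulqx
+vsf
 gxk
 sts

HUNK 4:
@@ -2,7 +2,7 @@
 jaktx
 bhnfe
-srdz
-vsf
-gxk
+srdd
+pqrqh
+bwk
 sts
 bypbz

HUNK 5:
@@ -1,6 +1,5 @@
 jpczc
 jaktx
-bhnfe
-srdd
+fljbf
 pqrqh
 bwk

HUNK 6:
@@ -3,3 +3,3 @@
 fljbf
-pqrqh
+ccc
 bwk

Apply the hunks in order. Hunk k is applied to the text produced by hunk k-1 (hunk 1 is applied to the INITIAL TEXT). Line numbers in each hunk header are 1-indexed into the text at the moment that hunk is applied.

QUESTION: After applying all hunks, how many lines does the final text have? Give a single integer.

Answer: 9

Derivation:
Hunk 1: at line 5 remove [ccz,qql] add [gxk] -> 11 lines: jpczc jaktx bhnfe srdz styk nulqx gxk sts qug yawj mdufs
Hunk 2: at line 7 remove [qug] add [bypbz] -> 11 lines: jpczc jaktx bhnfe srdz styk nulqx gxk sts bypbz yawj mdufs
Hunk 3: at line 3 remove [styk,nulqx] add [vsf] -> 10 lines: jpczc jaktx bhnfe srdz vsf gxk sts bypbz yawj mdufs
Hunk 4: at line 2 remove [srdz,vsf,gxk] add [srdd,pqrqh,bwk] -> 10 lines: jpczc jaktx bhnfe srdd pqrqh bwk sts bypbz yawj mdufs
Hunk 5: at line 1 remove [bhnfe,srdd] add [fljbf] -> 9 lines: jpczc jaktx fljbf pqrqh bwk sts bypbz yawj mdufs
Hunk 6: at line 3 remove [pqrqh] add [ccc] -> 9 lines: jpczc jaktx fljbf ccc bwk sts bypbz yawj mdufs
Final line count: 9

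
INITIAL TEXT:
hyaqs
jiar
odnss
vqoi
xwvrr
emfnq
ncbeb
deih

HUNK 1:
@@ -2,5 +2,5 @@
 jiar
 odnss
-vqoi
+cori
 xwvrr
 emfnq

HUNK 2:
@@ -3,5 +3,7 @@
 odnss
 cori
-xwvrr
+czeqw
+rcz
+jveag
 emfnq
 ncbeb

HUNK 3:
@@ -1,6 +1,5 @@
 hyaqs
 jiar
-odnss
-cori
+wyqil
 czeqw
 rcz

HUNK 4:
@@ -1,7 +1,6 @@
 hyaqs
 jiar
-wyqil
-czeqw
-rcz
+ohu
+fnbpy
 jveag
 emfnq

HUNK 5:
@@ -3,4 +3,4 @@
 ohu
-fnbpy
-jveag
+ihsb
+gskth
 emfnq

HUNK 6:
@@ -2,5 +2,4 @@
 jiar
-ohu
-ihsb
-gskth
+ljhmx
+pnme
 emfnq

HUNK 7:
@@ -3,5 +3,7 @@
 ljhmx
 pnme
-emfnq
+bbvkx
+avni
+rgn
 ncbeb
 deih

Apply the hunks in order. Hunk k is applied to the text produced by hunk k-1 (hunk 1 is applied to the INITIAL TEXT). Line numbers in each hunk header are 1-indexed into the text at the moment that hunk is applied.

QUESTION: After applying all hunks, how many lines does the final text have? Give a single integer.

Hunk 1: at line 2 remove [vqoi] add [cori] -> 8 lines: hyaqs jiar odnss cori xwvrr emfnq ncbeb deih
Hunk 2: at line 3 remove [xwvrr] add [czeqw,rcz,jveag] -> 10 lines: hyaqs jiar odnss cori czeqw rcz jveag emfnq ncbeb deih
Hunk 3: at line 1 remove [odnss,cori] add [wyqil] -> 9 lines: hyaqs jiar wyqil czeqw rcz jveag emfnq ncbeb deih
Hunk 4: at line 1 remove [wyqil,czeqw,rcz] add [ohu,fnbpy] -> 8 lines: hyaqs jiar ohu fnbpy jveag emfnq ncbeb deih
Hunk 5: at line 3 remove [fnbpy,jveag] add [ihsb,gskth] -> 8 lines: hyaqs jiar ohu ihsb gskth emfnq ncbeb deih
Hunk 6: at line 2 remove [ohu,ihsb,gskth] add [ljhmx,pnme] -> 7 lines: hyaqs jiar ljhmx pnme emfnq ncbeb deih
Hunk 7: at line 3 remove [emfnq] add [bbvkx,avni,rgn] -> 9 lines: hyaqs jiar ljhmx pnme bbvkx avni rgn ncbeb deih
Final line count: 9

Answer: 9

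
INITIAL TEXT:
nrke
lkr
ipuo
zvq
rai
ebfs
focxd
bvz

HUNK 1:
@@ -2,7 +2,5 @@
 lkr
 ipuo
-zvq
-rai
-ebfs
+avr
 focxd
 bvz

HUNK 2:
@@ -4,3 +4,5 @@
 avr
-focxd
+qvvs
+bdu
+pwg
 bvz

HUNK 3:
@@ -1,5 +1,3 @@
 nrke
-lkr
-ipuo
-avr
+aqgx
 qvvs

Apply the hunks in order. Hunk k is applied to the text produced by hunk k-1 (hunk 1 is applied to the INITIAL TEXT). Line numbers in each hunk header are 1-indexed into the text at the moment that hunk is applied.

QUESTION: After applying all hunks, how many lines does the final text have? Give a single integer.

Answer: 6

Derivation:
Hunk 1: at line 2 remove [zvq,rai,ebfs] add [avr] -> 6 lines: nrke lkr ipuo avr focxd bvz
Hunk 2: at line 4 remove [focxd] add [qvvs,bdu,pwg] -> 8 lines: nrke lkr ipuo avr qvvs bdu pwg bvz
Hunk 3: at line 1 remove [lkr,ipuo,avr] add [aqgx] -> 6 lines: nrke aqgx qvvs bdu pwg bvz
Final line count: 6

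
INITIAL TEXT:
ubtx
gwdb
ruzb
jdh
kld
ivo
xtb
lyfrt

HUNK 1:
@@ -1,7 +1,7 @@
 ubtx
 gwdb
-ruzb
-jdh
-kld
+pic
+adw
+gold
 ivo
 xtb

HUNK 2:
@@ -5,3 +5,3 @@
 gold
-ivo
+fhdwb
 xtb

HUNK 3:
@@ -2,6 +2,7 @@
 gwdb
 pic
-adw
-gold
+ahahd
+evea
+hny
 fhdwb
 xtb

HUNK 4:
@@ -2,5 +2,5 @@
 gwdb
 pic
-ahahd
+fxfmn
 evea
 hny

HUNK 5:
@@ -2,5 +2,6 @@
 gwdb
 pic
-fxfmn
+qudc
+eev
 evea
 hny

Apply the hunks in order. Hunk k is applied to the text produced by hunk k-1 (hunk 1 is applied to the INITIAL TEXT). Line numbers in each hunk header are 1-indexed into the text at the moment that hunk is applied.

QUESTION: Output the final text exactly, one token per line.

Answer: ubtx
gwdb
pic
qudc
eev
evea
hny
fhdwb
xtb
lyfrt

Derivation:
Hunk 1: at line 1 remove [ruzb,jdh,kld] add [pic,adw,gold] -> 8 lines: ubtx gwdb pic adw gold ivo xtb lyfrt
Hunk 2: at line 5 remove [ivo] add [fhdwb] -> 8 lines: ubtx gwdb pic adw gold fhdwb xtb lyfrt
Hunk 3: at line 2 remove [adw,gold] add [ahahd,evea,hny] -> 9 lines: ubtx gwdb pic ahahd evea hny fhdwb xtb lyfrt
Hunk 4: at line 2 remove [ahahd] add [fxfmn] -> 9 lines: ubtx gwdb pic fxfmn evea hny fhdwb xtb lyfrt
Hunk 5: at line 2 remove [fxfmn] add [qudc,eev] -> 10 lines: ubtx gwdb pic qudc eev evea hny fhdwb xtb lyfrt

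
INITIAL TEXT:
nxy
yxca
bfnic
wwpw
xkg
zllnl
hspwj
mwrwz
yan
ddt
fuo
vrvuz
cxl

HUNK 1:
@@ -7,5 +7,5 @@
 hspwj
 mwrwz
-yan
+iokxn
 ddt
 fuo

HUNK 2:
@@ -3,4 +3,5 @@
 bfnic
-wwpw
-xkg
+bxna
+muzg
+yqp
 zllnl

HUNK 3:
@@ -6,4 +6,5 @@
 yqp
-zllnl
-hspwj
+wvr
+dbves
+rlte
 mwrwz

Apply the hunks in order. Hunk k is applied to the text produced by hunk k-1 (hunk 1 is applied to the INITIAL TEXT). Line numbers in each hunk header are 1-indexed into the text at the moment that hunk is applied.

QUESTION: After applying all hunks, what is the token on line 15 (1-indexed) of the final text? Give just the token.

Hunk 1: at line 7 remove [yan] add [iokxn] -> 13 lines: nxy yxca bfnic wwpw xkg zllnl hspwj mwrwz iokxn ddt fuo vrvuz cxl
Hunk 2: at line 3 remove [wwpw,xkg] add [bxna,muzg,yqp] -> 14 lines: nxy yxca bfnic bxna muzg yqp zllnl hspwj mwrwz iokxn ddt fuo vrvuz cxl
Hunk 3: at line 6 remove [zllnl,hspwj] add [wvr,dbves,rlte] -> 15 lines: nxy yxca bfnic bxna muzg yqp wvr dbves rlte mwrwz iokxn ddt fuo vrvuz cxl
Final line 15: cxl

Answer: cxl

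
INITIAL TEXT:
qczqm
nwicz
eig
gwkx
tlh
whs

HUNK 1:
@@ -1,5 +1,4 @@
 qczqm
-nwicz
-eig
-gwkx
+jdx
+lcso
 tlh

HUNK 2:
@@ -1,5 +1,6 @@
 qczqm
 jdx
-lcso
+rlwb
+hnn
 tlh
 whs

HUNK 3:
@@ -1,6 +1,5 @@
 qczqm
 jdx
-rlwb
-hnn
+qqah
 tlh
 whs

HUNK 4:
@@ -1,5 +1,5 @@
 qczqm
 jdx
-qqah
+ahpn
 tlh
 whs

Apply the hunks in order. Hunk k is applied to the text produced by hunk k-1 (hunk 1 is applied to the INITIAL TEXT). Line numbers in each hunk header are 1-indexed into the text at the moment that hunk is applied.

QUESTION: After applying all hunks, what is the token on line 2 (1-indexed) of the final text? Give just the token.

Hunk 1: at line 1 remove [nwicz,eig,gwkx] add [jdx,lcso] -> 5 lines: qczqm jdx lcso tlh whs
Hunk 2: at line 1 remove [lcso] add [rlwb,hnn] -> 6 lines: qczqm jdx rlwb hnn tlh whs
Hunk 3: at line 1 remove [rlwb,hnn] add [qqah] -> 5 lines: qczqm jdx qqah tlh whs
Hunk 4: at line 1 remove [qqah] add [ahpn] -> 5 lines: qczqm jdx ahpn tlh whs
Final line 2: jdx

Answer: jdx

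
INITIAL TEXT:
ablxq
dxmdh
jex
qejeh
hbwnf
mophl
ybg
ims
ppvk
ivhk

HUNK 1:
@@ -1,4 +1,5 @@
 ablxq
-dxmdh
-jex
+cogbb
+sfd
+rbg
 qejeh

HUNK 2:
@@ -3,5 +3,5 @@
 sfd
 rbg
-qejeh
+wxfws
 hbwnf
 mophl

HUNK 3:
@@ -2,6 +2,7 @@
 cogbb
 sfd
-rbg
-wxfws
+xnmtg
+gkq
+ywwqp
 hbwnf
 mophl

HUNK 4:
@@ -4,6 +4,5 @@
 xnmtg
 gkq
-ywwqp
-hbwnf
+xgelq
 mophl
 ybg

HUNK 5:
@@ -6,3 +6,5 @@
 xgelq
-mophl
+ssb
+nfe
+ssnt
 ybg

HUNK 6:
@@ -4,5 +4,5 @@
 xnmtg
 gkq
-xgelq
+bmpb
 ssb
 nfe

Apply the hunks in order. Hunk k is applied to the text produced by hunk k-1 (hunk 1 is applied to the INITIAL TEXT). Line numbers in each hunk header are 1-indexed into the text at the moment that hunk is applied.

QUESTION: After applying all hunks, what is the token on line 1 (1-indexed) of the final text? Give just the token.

Answer: ablxq

Derivation:
Hunk 1: at line 1 remove [dxmdh,jex] add [cogbb,sfd,rbg] -> 11 lines: ablxq cogbb sfd rbg qejeh hbwnf mophl ybg ims ppvk ivhk
Hunk 2: at line 3 remove [qejeh] add [wxfws] -> 11 lines: ablxq cogbb sfd rbg wxfws hbwnf mophl ybg ims ppvk ivhk
Hunk 3: at line 2 remove [rbg,wxfws] add [xnmtg,gkq,ywwqp] -> 12 lines: ablxq cogbb sfd xnmtg gkq ywwqp hbwnf mophl ybg ims ppvk ivhk
Hunk 4: at line 4 remove [ywwqp,hbwnf] add [xgelq] -> 11 lines: ablxq cogbb sfd xnmtg gkq xgelq mophl ybg ims ppvk ivhk
Hunk 5: at line 6 remove [mophl] add [ssb,nfe,ssnt] -> 13 lines: ablxq cogbb sfd xnmtg gkq xgelq ssb nfe ssnt ybg ims ppvk ivhk
Hunk 6: at line 4 remove [xgelq] add [bmpb] -> 13 lines: ablxq cogbb sfd xnmtg gkq bmpb ssb nfe ssnt ybg ims ppvk ivhk
Final line 1: ablxq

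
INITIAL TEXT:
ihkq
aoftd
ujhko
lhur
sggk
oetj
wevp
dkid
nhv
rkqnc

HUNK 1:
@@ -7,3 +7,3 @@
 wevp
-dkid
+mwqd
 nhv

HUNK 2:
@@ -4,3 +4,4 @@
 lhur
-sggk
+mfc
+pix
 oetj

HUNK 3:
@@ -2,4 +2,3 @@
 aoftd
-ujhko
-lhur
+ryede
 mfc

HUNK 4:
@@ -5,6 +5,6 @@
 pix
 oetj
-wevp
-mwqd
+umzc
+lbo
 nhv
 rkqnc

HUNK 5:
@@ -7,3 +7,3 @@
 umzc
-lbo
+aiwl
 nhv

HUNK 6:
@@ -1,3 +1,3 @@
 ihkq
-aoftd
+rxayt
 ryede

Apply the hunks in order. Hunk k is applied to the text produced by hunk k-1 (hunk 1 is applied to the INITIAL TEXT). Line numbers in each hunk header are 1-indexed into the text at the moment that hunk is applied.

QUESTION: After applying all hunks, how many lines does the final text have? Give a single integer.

Hunk 1: at line 7 remove [dkid] add [mwqd] -> 10 lines: ihkq aoftd ujhko lhur sggk oetj wevp mwqd nhv rkqnc
Hunk 2: at line 4 remove [sggk] add [mfc,pix] -> 11 lines: ihkq aoftd ujhko lhur mfc pix oetj wevp mwqd nhv rkqnc
Hunk 3: at line 2 remove [ujhko,lhur] add [ryede] -> 10 lines: ihkq aoftd ryede mfc pix oetj wevp mwqd nhv rkqnc
Hunk 4: at line 5 remove [wevp,mwqd] add [umzc,lbo] -> 10 lines: ihkq aoftd ryede mfc pix oetj umzc lbo nhv rkqnc
Hunk 5: at line 7 remove [lbo] add [aiwl] -> 10 lines: ihkq aoftd ryede mfc pix oetj umzc aiwl nhv rkqnc
Hunk 6: at line 1 remove [aoftd] add [rxayt] -> 10 lines: ihkq rxayt ryede mfc pix oetj umzc aiwl nhv rkqnc
Final line count: 10

Answer: 10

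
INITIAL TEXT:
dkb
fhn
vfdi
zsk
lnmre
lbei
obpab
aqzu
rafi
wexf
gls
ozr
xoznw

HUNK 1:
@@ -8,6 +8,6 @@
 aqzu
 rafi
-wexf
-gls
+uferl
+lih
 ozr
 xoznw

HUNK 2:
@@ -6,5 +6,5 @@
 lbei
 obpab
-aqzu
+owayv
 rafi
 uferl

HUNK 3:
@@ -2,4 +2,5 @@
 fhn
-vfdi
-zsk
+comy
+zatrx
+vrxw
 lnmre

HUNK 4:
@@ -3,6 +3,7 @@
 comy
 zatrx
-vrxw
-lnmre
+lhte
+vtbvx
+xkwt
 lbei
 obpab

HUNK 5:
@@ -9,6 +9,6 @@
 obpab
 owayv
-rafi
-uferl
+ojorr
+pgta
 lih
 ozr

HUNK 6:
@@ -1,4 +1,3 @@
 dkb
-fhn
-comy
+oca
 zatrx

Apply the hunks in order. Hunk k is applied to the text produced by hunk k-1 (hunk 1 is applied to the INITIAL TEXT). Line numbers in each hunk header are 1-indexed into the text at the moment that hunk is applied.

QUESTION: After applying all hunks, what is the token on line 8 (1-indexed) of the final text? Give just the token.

Hunk 1: at line 8 remove [wexf,gls] add [uferl,lih] -> 13 lines: dkb fhn vfdi zsk lnmre lbei obpab aqzu rafi uferl lih ozr xoznw
Hunk 2: at line 6 remove [aqzu] add [owayv] -> 13 lines: dkb fhn vfdi zsk lnmre lbei obpab owayv rafi uferl lih ozr xoznw
Hunk 3: at line 2 remove [vfdi,zsk] add [comy,zatrx,vrxw] -> 14 lines: dkb fhn comy zatrx vrxw lnmre lbei obpab owayv rafi uferl lih ozr xoznw
Hunk 4: at line 3 remove [vrxw,lnmre] add [lhte,vtbvx,xkwt] -> 15 lines: dkb fhn comy zatrx lhte vtbvx xkwt lbei obpab owayv rafi uferl lih ozr xoznw
Hunk 5: at line 9 remove [rafi,uferl] add [ojorr,pgta] -> 15 lines: dkb fhn comy zatrx lhte vtbvx xkwt lbei obpab owayv ojorr pgta lih ozr xoznw
Hunk 6: at line 1 remove [fhn,comy] add [oca] -> 14 lines: dkb oca zatrx lhte vtbvx xkwt lbei obpab owayv ojorr pgta lih ozr xoznw
Final line 8: obpab

Answer: obpab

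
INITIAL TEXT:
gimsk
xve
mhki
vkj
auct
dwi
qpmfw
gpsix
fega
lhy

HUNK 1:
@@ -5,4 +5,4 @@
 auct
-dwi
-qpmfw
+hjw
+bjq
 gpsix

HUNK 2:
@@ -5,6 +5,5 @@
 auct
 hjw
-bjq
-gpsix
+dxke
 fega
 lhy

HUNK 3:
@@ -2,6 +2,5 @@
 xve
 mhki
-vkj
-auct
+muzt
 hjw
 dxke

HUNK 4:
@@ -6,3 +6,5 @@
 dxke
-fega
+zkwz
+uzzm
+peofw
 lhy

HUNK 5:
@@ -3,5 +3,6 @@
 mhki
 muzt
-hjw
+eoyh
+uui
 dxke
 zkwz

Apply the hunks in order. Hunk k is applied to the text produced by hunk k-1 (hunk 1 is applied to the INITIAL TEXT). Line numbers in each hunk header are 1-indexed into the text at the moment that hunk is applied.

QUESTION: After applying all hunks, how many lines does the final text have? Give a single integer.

Hunk 1: at line 5 remove [dwi,qpmfw] add [hjw,bjq] -> 10 lines: gimsk xve mhki vkj auct hjw bjq gpsix fega lhy
Hunk 2: at line 5 remove [bjq,gpsix] add [dxke] -> 9 lines: gimsk xve mhki vkj auct hjw dxke fega lhy
Hunk 3: at line 2 remove [vkj,auct] add [muzt] -> 8 lines: gimsk xve mhki muzt hjw dxke fega lhy
Hunk 4: at line 6 remove [fega] add [zkwz,uzzm,peofw] -> 10 lines: gimsk xve mhki muzt hjw dxke zkwz uzzm peofw lhy
Hunk 5: at line 3 remove [hjw] add [eoyh,uui] -> 11 lines: gimsk xve mhki muzt eoyh uui dxke zkwz uzzm peofw lhy
Final line count: 11

Answer: 11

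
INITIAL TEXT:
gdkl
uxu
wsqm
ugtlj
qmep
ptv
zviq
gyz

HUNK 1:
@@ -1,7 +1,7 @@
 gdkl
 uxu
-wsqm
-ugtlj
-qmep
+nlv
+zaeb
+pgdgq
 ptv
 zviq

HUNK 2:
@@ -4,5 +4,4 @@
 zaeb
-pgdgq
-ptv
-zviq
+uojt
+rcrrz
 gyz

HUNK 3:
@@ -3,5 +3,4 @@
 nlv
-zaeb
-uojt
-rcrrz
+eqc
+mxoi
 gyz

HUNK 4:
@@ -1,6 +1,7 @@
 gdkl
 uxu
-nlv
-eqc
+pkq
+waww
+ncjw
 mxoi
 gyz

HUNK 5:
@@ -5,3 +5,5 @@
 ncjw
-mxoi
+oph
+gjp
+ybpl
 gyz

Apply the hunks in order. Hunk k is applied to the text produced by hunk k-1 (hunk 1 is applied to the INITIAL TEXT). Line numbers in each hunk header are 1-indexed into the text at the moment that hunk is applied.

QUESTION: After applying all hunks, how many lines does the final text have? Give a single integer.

Answer: 9

Derivation:
Hunk 1: at line 1 remove [wsqm,ugtlj,qmep] add [nlv,zaeb,pgdgq] -> 8 lines: gdkl uxu nlv zaeb pgdgq ptv zviq gyz
Hunk 2: at line 4 remove [pgdgq,ptv,zviq] add [uojt,rcrrz] -> 7 lines: gdkl uxu nlv zaeb uojt rcrrz gyz
Hunk 3: at line 3 remove [zaeb,uojt,rcrrz] add [eqc,mxoi] -> 6 lines: gdkl uxu nlv eqc mxoi gyz
Hunk 4: at line 1 remove [nlv,eqc] add [pkq,waww,ncjw] -> 7 lines: gdkl uxu pkq waww ncjw mxoi gyz
Hunk 5: at line 5 remove [mxoi] add [oph,gjp,ybpl] -> 9 lines: gdkl uxu pkq waww ncjw oph gjp ybpl gyz
Final line count: 9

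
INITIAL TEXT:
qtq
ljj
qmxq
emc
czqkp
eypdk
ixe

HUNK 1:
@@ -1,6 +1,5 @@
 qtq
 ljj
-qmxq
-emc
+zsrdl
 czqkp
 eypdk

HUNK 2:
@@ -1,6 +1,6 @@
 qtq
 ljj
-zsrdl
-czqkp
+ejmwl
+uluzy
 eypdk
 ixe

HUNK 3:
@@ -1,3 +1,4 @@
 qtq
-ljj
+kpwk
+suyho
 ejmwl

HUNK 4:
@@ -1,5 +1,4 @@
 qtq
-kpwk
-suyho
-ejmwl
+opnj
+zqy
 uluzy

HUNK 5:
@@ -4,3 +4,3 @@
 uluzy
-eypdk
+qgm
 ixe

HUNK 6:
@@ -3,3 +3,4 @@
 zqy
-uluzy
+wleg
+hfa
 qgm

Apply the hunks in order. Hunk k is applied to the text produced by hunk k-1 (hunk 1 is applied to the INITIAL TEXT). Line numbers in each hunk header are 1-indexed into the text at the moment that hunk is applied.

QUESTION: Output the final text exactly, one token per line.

Hunk 1: at line 1 remove [qmxq,emc] add [zsrdl] -> 6 lines: qtq ljj zsrdl czqkp eypdk ixe
Hunk 2: at line 1 remove [zsrdl,czqkp] add [ejmwl,uluzy] -> 6 lines: qtq ljj ejmwl uluzy eypdk ixe
Hunk 3: at line 1 remove [ljj] add [kpwk,suyho] -> 7 lines: qtq kpwk suyho ejmwl uluzy eypdk ixe
Hunk 4: at line 1 remove [kpwk,suyho,ejmwl] add [opnj,zqy] -> 6 lines: qtq opnj zqy uluzy eypdk ixe
Hunk 5: at line 4 remove [eypdk] add [qgm] -> 6 lines: qtq opnj zqy uluzy qgm ixe
Hunk 6: at line 3 remove [uluzy] add [wleg,hfa] -> 7 lines: qtq opnj zqy wleg hfa qgm ixe

Answer: qtq
opnj
zqy
wleg
hfa
qgm
ixe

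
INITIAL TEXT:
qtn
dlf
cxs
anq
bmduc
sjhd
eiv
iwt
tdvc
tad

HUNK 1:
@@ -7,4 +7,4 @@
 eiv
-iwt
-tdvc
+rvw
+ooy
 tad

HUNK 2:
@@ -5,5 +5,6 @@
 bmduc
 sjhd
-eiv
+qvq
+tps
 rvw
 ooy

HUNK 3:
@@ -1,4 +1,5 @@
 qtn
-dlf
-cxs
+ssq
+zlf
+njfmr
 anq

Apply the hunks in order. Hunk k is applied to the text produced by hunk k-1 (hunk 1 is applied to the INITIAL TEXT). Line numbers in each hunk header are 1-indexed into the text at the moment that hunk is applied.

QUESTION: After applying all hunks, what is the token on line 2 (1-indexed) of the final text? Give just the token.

Answer: ssq

Derivation:
Hunk 1: at line 7 remove [iwt,tdvc] add [rvw,ooy] -> 10 lines: qtn dlf cxs anq bmduc sjhd eiv rvw ooy tad
Hunk 2: at line 5 remove [eiv] add [qvq,tps] -> 11 lines: qtn dlf cxs anq bmduc sjhd qvq tps rvw ooy tad
Hunk 3: at line 1 remove [dlf,cxs] add [ssq,zlf,njfmr] -> 12 lines: qtn ssq zlf njfmr anq bmduc sjhd qvq tps rvw ooy tad
Final line 2: ssq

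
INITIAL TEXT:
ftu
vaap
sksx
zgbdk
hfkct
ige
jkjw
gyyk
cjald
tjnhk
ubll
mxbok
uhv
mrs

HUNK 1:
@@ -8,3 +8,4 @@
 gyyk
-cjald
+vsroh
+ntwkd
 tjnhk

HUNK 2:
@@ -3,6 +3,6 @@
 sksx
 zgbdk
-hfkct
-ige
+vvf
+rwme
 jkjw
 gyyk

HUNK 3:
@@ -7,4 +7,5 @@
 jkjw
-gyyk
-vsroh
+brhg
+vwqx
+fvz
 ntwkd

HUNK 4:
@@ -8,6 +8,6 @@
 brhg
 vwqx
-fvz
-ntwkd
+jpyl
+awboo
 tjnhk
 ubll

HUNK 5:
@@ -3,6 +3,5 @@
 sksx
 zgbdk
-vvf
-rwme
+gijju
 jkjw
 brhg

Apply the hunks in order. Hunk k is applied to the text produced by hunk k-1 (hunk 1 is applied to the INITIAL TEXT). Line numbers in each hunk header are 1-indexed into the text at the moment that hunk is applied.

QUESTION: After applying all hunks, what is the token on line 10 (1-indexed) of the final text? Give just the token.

Hunk 1: at line 8 remove [cjald] add [vsroh,ntwkd] -> 15 lines: ftu vaap sksx zgbdk hfkct ige jkjw gyyk vsroh ntwkd tjnhk ubll mxbok uhv mrs
Hunk 2: at line 3 remove [hfkct,ige] add [vvf,rwme] -> 15 lines: ftu vaap sksx zgbdk vvf rwme jkjw gyyk vsroh ntwkd tjnhk ubll mxbok uhv mrs
Hunk 3: at line 7 remove [gyyk,vsroh] add [brhg,vwqx,fvz] -> 16 lines: ftu vaap sksx zgbdk vvf rwme jkjw brhg vwqx fvz ntwkd tjnhk ubll mxbok uhv mrs
Hunk 4: at line 8 remove [fvz,ntwkd] add [jpyl,awboo] -> 16 lines: ftu vaap sksx zgbdk vvf rwme jkjw brhg vwqx jpyl awboo tjnhk ubll mxbok uhv mrs
Hunk 5: at line 3 remove [vvf,rwme] add [gijju] -> 15 lines: ftu vaap sksx zgbdk gijju jkjw brhg vwqx jpyl awboo tjnhk ubll mxbok uhv mrs
Final line 10: awboo

Answer: awboo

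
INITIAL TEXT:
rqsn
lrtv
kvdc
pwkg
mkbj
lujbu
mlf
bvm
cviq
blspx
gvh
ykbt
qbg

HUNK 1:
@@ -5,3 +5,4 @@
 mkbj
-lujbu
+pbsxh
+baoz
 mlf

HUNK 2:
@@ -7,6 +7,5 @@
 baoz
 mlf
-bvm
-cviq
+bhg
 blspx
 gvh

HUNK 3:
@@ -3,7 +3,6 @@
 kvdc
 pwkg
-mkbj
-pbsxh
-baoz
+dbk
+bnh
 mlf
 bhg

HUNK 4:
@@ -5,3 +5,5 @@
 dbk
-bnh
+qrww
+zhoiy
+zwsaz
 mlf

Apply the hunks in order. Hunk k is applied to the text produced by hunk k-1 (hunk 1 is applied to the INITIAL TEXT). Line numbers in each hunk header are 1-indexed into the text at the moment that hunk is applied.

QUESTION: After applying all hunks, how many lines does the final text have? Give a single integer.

Answer: 14

Derivation:
Hunk 1: at line 5 remove [lujbu] add [pbsxh,baoz] -> 14 lines: rqsn lrtv kvdc pwkg mkbj pbsxh baoz mlf bvm cviq blspx gvh ykbt qbg
Hunk 2: at line 7 remove [bvm,cviq] add [bhg] -> 13 lines: rqsn lrtv kvdc pwkg mkbj pbsxh baoz mlf bhg blspx gvh ykbt qbg
Hunk 3: at line 3 remove [mkbj,pbsxh,baoz] add [dbk,bnh] -> 12 lines: rqsn lrtv kvdc pwkg dbk bnh mlf bhg blspx gvh ykbt qbg
Hunk 4: at line 5 remove [bnh] add [qrww,zhoiy,zwsaz] -> 14 lines: rqsn lrtv kvdc pwkg dbk qrww zhoiy zwsaz mlf bhg blspx gvh ykbt qbg
Final line count: 14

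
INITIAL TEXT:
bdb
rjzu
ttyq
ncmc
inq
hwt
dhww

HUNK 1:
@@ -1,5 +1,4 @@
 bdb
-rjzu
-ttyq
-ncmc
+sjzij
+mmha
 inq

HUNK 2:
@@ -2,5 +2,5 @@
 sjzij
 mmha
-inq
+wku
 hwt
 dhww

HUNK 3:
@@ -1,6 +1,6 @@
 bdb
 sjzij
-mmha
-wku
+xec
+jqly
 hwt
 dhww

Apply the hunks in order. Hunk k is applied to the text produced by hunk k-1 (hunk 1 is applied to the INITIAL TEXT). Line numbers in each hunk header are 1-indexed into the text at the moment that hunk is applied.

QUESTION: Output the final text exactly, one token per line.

Answer: bdb
sjzij
xec
jqly
hwt
dhww

Derivation:
Hunk 1: at line 1 remove [rjzu,ttyq,ncmc] add [sjzij,mmha] -> 6 lines: bdb sjzij mmha inq hwt dhww
Hunk 2: at line 2 remove [inq] add [wku] -> 6 lines: bdb sjzij mmha wku hwt dhww
Hunk 3: at line 1 remove [mmha,wku] add [xec,jqly] -> 6 lines: bdb sjzij xec jqly hwt dhww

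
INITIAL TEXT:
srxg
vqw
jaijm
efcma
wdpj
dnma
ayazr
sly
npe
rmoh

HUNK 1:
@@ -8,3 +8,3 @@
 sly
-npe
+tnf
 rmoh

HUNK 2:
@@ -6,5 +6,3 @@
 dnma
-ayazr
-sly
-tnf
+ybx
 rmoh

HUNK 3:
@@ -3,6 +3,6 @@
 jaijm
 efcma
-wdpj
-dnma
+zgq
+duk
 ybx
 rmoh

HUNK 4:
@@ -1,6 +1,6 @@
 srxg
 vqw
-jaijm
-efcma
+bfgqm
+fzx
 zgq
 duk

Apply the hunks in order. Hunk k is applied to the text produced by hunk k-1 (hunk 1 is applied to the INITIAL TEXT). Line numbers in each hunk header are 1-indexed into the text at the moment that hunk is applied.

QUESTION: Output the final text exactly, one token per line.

Answer: srxg
vqw
bfgqm
fzx
zgq
duk
ybx
rmoh

Derivation:
Hunk 1: at line 8 remove [npe] add [tnf] -> 10 lines: srxg vqw jaijm efcma wdpj dnma ayazr sly tnf rmoh
Hunk 2: at line 6 remove [ayazr,sly,tnf] add [ybx] -> 8 lines: srxg vqw jaijm efcma wdpj dnma ybx rmoh
Hunk 3: at line 3 remove [wdpj,dnma] add [zgq,duk] -> 8 lines: srxg vqw jaijm efcma zgq duk ybx rmoh
Hunk 4: at line 1 remove [jaijm,efcma] add [bfgqm,fzx] -> 8 lines: srxg vqw bfgqm fzx zgq duk ybx rmoh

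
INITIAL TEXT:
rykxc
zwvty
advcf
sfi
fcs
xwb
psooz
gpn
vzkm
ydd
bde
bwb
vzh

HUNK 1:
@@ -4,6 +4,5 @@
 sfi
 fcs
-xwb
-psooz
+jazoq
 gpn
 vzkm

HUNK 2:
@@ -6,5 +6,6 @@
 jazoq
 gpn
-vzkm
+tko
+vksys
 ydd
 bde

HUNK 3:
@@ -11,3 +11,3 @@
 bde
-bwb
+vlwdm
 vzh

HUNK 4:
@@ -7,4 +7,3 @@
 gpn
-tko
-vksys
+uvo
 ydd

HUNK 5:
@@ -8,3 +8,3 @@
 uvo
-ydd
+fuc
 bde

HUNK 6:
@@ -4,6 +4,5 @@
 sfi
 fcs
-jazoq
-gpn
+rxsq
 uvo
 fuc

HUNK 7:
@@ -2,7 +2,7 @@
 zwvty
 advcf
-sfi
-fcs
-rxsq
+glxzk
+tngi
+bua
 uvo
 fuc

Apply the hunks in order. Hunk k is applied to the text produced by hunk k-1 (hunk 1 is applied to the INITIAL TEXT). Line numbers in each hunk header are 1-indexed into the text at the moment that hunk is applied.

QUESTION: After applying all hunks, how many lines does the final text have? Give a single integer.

Answer: 11

Derivation:
Hunk 1: at line 4 remove [xwb,psooz] add [jazoq] -> 12 lines: rykxc zwvty advcf sfi fcs jazoq gpn vzkm ydd bde bwb vzh
Hunk 2: at line 6 remove [vzkm] add [tko,vksys] -> 13 lines: rykxc zwvty advcf sfi fcs jazoq gpn tko vksys ydd bde bwb vzh
Hunk 3: at line 11 remove [bwb] add [vlwdm] -> 13 lines: rykxc zwvty advcf sfi fcs jazoq gpn tko vksys ydd bde vlwdm vzh
Hunk 4: at line 7 remove [tko,vksys] add [uvo] -> 12 lines: rykxc zwvty advcf sfi fcs jazoq gpn uvo ydd bde vlwdm vzh
Hunk 5: at line 8 remove [ydd] add [fuc] -> 12 lines: rykxc zwvty advcf sfi fcs jazoq gpn uvo fuc bde vlwdm vzh
Hunk 6: at line 4 remove [jazoq,gpn] add [rxsq] -> 11 lines: rykxc zwvty advcf sfi fcs rxsq uvo fuc bde vlwdm vzh
Hunk 7: at line 2 remove [sfi,fcs,rxsq] add [glxzk,tngi,bua] -> 11 lines: rykxc zwvty advcf glxzk tngi bua uvo fuc bde vlwdm vzh
Final line count: 11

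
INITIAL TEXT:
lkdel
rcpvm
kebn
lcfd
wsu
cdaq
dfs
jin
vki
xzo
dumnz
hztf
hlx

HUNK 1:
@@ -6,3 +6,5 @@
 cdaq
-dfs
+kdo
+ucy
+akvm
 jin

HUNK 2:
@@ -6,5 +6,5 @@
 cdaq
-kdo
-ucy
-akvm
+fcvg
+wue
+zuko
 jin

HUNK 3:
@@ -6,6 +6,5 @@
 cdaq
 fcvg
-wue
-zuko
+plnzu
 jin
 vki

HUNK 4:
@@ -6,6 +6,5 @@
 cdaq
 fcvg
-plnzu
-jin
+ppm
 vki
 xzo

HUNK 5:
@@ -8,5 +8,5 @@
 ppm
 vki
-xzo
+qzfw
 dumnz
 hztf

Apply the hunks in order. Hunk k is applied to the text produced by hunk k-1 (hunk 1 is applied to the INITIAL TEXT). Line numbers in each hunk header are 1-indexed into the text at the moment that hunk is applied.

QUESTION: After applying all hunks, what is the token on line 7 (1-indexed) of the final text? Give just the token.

Hunk 1: at line 6 remove [dfs] add [kdo,ucy,akvm] -> 15 lines: lkdel rcpvm kebn lcfd wsu cdaq kdo ucy akvm jin vki xzo dumnz hztf hlx
Hunk 2: at line 6 remove [kdo,ucy,akvm] add [fcvg,wue,zuko] -> 15 lines: lkdel rcpvm kebn lcfd wsu cdaq fcvg wue zuko jin vki xzo dumnz hztf hlx
Hunk 3: at line 6 remove [wue,zuko] add [plnzu] -> 14 lines: lkdel rcpvm kebn lcfd wsu cdaq fcvg plnzu jin vki xzo dumnz hztf hlx
Hunk 4: at line 6 remove [plnzu,jin] add [ppm] -> 13 lines: lkdel rcpvm kebn lcfd wsu cdaq fcvg ppm vki xzo dumnz hztf hlx
Hunk 5: at line 8 remove [xzo] add [qzfw] -> 13 lines: lkdel rcpvm kebn lcfd wsu cdaq fcvg ppm vki qzfw dumnz hztf hlx
Final line 7: fcvg

Answer: fcvg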